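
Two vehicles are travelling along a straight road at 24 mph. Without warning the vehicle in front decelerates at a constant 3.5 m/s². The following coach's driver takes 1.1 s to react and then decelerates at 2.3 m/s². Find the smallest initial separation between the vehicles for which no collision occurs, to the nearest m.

Minimum gap ≈ 20 m

24 mph × 0.44704 = 10.7290 m/s.
Leader travels v²/(2a_L) = 115.111 / 7.000 = 16.444 m before stopping.
Follower covers v·t_r = 10.7290 × 1.1 = 11.802 m while reacting, then v²/(2a_F) = 115.111 / 4.600 = 25.024 m while braking, for a total of 11.802 + 25.024 = 36.826 m.
Since a_F ≤ a_L and the follower starts braking later, the follower is never slower than the leader, so the closest approach is when both have stopped.
Minimum gap = 36.826 − 16.444 = 20.382 m.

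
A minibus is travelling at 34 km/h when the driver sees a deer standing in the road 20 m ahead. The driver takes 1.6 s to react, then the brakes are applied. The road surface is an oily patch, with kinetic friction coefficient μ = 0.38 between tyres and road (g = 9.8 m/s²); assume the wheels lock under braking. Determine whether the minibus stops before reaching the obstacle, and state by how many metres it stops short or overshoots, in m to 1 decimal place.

34 km/h ÷ 3.6 = 9.4444 m/s.
a = μg = 0.38 × 9.8 = 3.724 m/s².
Reaction distance = 9.4444 × 1.6 = 15.111 m.
Braking distance = v²/(2a) = 89.197 / 7.448 = 11.976 m.
Total stopping distance = 15.111 + 11.976 = 27.087 m, vs 20 m available — it cannot stop in time and overshoots by 27.087 − 20 = 7.087 m.

No — it overshoots by 7.1 m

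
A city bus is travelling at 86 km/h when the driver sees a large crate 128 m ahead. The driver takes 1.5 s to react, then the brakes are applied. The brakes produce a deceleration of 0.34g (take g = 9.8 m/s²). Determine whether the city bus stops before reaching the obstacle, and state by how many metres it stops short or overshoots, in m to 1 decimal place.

86 km/h ÷ 3.6 = 23.8889 m/s.
a = 0.34 × 9.8 = 3.332 m/s².
Reaction distance = 23.8889 × 1.5 = 35.833 m.
Braking distance = v²/(2a) = 570.680 / 6.664 = 85.636 m.
Total stopping distance = 35.833 + 85.636 = 121.469 m, vs 128 m available — it stops with 128 − 121.469 = 6.531 m to spare.

Yes — it stops 6.5 m short of the obstacle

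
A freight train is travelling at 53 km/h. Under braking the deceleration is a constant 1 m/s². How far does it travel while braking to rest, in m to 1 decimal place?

53 km/h ÷ 3.6 = 14.7222 m/s.
Braking distance = v²/(2a) = 14.7222² / (2 × 1.000) = 216.743 / 2.000 = 108.371 m.

Braking distance ≈ 108.4 m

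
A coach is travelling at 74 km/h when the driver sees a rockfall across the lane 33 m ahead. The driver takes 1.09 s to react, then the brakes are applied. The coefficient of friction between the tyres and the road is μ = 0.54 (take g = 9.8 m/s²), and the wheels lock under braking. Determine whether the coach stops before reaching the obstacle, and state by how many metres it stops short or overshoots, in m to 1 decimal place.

No — it overshoots by 29.3 m

74 km/h ÷ 3.6 = 20.5556 m/s.
a = μg = 0.54 × 9.8 = 5.292 m/s².
Reaction distance = 20.5556 × 1.09 = 22.406 m.
Braking distance = v²/(2a) = 422.533 / 10.584 = 39.922 m.
Total stopping distance = 22.406 + 39.922 = 62.328 m, vs 33 m available — it cannot stop in time and overshoots by 62.328 − 33 = 29.328 m.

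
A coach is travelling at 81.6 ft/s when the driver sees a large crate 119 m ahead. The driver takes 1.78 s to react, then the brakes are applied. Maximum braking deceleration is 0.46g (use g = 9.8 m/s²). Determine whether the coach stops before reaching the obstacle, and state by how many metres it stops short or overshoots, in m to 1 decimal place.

Yes — it stops 6.1 m short of the obstacle

81.6 ft/s × 0.3048 = 24.8717 m/s.
a = 0.46 × 9.8 = 4.508 m/s².
Reaction distance = 24.8717 × 1.78 = 44.272 m.
Braking distance = v²/(2a) = 618.601 / 9.016 = 68.611 m.
Total stopping distance = 44.272 + 68.611 = 112.883 m, vs 119 m available — it stops with 119 − 112.883 = 6.117 m to spare.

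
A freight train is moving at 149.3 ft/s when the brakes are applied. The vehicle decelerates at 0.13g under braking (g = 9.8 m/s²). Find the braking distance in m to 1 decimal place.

Braking distance ≈ 812.7 m

149.3 ft/s × 0.3048 = 45.5066 m/s.
a = 0.13 × 9.8 = 1.274 m/s².
Braking distance = v²/(2a) = 45.5066² / (2 × 1.274) = 2070.851 / 2.548 = 812.736 m.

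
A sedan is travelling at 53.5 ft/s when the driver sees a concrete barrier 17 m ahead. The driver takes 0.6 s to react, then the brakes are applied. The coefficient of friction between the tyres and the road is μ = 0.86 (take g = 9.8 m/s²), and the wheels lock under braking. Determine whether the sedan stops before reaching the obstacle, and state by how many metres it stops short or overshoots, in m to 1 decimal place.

No — it overshoots by 8.6 m

53.5 ft/s × 0.3048 = 16.3068 m/s.
a = μg = 0.86 × 9.8 = 8.428 m/s².
Reaction distance = 16.3068 × 0.6 = 9.784 m.
Braking distance = v²/(2a) = 265.912 / 16.856 = 15.776 m.
Total stopping distance = 9.784 + 15.776 = 25.560 m, vs 17 m available — it cannot stop in time and overshoots by 25.560 − 17 = 8.560 m.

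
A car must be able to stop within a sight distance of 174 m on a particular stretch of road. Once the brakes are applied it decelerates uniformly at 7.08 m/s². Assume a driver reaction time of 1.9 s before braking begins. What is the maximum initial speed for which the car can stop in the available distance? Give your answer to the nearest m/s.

Maximum speed ≈ 38 m/s

Stopping distance: v·t_r + v²/(2a) = 174 with t_r = 1.9 s and a = 7.080 m/s².
So v² + 26.904 v − 2463.84 = 0.
Positive root: v = −a·t_r + √((a·t_r)² + 2a·d) = −13.452 + √(180.956 + 2463.84) = 37.9756 m/s.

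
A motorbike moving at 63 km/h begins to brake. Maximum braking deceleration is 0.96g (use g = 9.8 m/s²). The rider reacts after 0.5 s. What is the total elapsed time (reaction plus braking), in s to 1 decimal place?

63 km/h ÷ 3.6 = 17.5000 m/s.
a = 0.96 × 9.8 = 9.408 m/s².
Braking time = v/a = 17.5000 / 9.408 = 1.860 s.
Total = 0.5 + 1.860 = 2.360 s.

Total time ≈ 2.4 s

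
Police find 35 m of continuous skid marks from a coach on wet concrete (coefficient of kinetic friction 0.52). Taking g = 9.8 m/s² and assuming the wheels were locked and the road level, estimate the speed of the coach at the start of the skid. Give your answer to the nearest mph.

Deceleration a = μg = 0.52 × 9.8 = 5.096 m/s².
v = √(2a·d) = √(2 × 5.096 × 35) = √356.720 = 18.8870 m/s.
= 18.8870 ÷ 0.44704 = 42.249 mph.

Initial speed ≈ 42 mph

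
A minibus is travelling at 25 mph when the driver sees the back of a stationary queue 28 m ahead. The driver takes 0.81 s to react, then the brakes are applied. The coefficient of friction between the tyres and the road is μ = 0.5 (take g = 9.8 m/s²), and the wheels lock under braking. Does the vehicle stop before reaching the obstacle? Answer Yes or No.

Yes

25 mph × 0.44704 = 11.1760 m/s.
a = μg = 0.5 × 9.8 = 4.900 m/s².
Reaction distance = 11.1760 × 0.81 = 9.053 m.
Braking distance = v²/(2a) = 124.903 / 9.800 = 12.745 m.
Total stopping distance = 9.053 + 12.745 = 21.798 m, vs 28 m available — it stops with 28 − 21.798 = 6.202 m to spare.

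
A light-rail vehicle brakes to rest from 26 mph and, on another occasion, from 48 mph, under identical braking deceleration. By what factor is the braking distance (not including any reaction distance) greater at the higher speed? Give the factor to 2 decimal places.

Factor ≈ 3.41

Braking distance d = v²/(2a), so with a fixed, d ∝ v².
Factor = (48/26)² = 1.8462² = 3.4085.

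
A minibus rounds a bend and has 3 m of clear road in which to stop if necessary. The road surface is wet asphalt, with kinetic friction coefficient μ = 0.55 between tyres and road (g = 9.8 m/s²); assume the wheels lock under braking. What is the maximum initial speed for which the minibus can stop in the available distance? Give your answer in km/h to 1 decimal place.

Maximum speed ≈ 20.5 km/h

a = μg = 0.55 × 9.8 = 5.390 m/s².
v²/(2a) = d ⇒ v = √(2 × 5.390 × 3) = √32.34 = 5.6868 m/s.
5.6868 m/s × 3.6 = 20.472 km/h.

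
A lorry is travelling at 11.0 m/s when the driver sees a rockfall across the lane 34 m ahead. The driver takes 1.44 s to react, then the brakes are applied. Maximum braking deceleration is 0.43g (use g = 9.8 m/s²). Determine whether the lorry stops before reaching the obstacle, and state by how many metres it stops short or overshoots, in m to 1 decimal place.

Yes — it stops 3.8 m short of the obstacle

a = 0.43 × 9.8 = 4.214 m/s².
Reaction distance = 11.0000 × 1.44 = 15.840 m.
Braking distance = v²/(2a) = 121.000 / 8.428 = 14.357 m.
Total stopping distance = 15.840 + 14.357 = 30.197 m, vs 34 m available — it stops with 34 − 30.197 = 3.803 m to spare.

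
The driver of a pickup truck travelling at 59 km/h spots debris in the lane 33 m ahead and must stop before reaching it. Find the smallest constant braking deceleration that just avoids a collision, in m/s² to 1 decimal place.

59 km/h ÷ 3.6 = 16.3889 m/s.
v² = 2a·d ⇒ a = v²/(2d) = 16.3889² / (2 × 33.000) = 268.596 / 66.000 = 4.0696 m/s².

Required deceleration ≈ 4.1 m/s²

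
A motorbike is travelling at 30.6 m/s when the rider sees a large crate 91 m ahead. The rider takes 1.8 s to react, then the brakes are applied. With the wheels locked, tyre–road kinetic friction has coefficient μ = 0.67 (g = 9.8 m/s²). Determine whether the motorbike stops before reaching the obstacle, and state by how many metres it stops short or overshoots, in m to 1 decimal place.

a = μg = 0.67 × 9.8 = 6.566 m/s².
Reaction distance = 30.6000 × 1.8 = 55.080 m.
Braking distance = v²/(2a) = 936.360 / 13.132 = 71.304 m.
Total stopping distance = 55.080 + 71.304 = 126.384 m, vs 91 m available — it cannot stop in time and overshoots by 126.384 − 91 = 35.384 m.

No — it overshoots by 35.4 m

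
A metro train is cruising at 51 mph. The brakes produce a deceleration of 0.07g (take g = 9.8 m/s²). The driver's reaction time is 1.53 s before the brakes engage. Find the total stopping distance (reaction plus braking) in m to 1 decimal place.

Total stopping distance ≈ 413.7 m

51 mph × 0.44704 = 22.7990 m/s.
a = 0.07 × 9.8 = 0.686 m/s².
Reaction distance = v·t_r = 22.7990 × 1.53 = 34.882 m.
Braking distance = v²/(2a) = 22.7990² / (2 × 0.686) = 519.794 / 1.372 = 378.859 m.
Total = 34.882 + 378.859 = 413.741 m.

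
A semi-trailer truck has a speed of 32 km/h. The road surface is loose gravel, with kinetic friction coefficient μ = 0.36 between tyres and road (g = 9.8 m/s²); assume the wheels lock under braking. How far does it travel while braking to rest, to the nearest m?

32 km/h ÷ 3.6 = 8.8889 m/s.
a = μg = 0.36 × 9.8 = 3.528 m/s².
Braking distance = v²/(2a) = 8.8889² / (2 × 3.528) = 79.013 / 7.056 = 11.198 m.

Braking distance ≈ 11 m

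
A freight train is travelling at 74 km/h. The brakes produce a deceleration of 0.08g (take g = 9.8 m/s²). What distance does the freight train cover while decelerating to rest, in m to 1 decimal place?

74 km/h ÷ 3.6 = 20.5556 m/s.
a = 0.08 × 9.8 = 0.784 m/s².
Braking distance = v²/(2a) = 20.5556² / (2 × 0.784) = 422.533 / 1.568 = 269.473 m.

Braking distance ≈ 269.5 m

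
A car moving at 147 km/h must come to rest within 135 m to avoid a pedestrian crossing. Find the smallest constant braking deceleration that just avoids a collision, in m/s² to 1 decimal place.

Required deceleration ≈ 6.2 m/s²

147 km/h ÷ 3.6 = 40.8333 m/s.
v² = 2a·d ⇒ a = v²/(2d) = 40.8333² / (2 × 135.000) = 1667.358 / 270.000 = 6.1754 m/s².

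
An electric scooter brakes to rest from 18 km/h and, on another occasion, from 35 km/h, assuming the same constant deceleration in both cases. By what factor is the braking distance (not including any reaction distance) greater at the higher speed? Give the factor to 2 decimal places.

Braking distance d = v²/(2a), so with a fixed, d ∝ v².
Factor = (35/18)² = 1.9444² = 3.7807.

Factor ≈ 3.78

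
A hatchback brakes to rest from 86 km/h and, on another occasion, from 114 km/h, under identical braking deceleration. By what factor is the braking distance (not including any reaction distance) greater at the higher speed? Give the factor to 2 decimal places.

Factor ≈ 1.76

Braking distance d = v²/(2a), so with a fixed, d ∝ v².
Factor = (114/86)² = 1.3256² = 1.7572.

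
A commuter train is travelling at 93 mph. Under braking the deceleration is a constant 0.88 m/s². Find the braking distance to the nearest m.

Braking distance ≈ 982 m

93 mph × 0.44704 = 41.5747 m/s.
Braking distance = v²/(2a) = 41.5747² / (2 × 0.880) = 1728.456 / 1.760 = 982.077 m.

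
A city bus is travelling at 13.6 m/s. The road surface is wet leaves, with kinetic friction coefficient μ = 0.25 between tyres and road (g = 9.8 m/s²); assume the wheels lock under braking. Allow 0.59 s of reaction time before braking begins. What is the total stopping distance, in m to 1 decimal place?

Total stopping distance ≈ 45.8 m

a = μg = 0.25 × 9.8 = 2.450 m/s².
Reaction distance = v·t_r = 13.6000 × 0.59 = 8.024 m.
Braking distance = v²/(2a) = 13.6000² / (2 × 2.450) = 184.960 / 4.900 = 37.747 m.
Total = 8.024 + 37.747 = 45.771 m.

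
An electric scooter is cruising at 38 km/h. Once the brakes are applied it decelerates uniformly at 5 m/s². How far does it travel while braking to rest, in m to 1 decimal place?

38 km/h ÷ 3.6 = 10.5556 m/s.
Braking distance = v²/(2a) = 10.5556² / (2 × 5.000) = 111.421 / 10.000 = 11.142 m.

Braking distance ≈ 11.1 m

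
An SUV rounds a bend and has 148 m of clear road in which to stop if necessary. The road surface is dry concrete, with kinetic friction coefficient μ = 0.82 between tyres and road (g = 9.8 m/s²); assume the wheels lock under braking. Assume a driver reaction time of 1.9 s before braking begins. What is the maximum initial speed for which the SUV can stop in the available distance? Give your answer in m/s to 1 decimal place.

Maximum speed ≈ 35.8 m/s

a = μg = 0.82 × 9.8 = 8.036 m/s².
Stopping distance: v·t_r + v²/(2a) = 148 with t_r = 1.9 s and a = 8.036 m/s².
So v² + 30.537 v − 2378.66 = 0.
Positive root: v = −a·t_r + √((a·t_r)² + 2a·d) = −15.268 + √(233.112 + 2378.66) = 35.8375 m/s.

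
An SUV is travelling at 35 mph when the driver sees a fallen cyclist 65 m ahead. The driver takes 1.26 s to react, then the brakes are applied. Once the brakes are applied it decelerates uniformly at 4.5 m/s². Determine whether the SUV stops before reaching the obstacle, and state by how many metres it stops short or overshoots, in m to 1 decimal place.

35 mph × 0.44704 = 15.6464 m/s.
Reaction distance = 15.6464 × 1.26 = 19.714 m.
Braking distance = v²/(2a) = 244.810 / 9.000 = 27.201 m.
Total stopping distance = 19.714 + 27.201 = 46.915 m, vs 65 m available — it stops with 65 − 46.915 = 18.085 m to spare.

Yes — it stops 18.1 m short of the obstacle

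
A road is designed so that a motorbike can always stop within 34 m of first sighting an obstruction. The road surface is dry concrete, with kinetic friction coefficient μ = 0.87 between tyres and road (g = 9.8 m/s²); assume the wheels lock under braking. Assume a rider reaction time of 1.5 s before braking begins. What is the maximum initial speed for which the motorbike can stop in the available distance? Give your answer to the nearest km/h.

a = μg = 0.87 × 9.8 = 8.526 m/s².
Stopping distance: v·t_r + v²/(2a) = 34 with t_r = 1.5 s and a = 8.526 m/s².
So v² + 25.578 v − 579.77 = 0.
Positive root: v = −a·t_r + √((a·t_r)² + 2a·d) = −12.789 + √(163.559 + 579.77) = 14.4751 m/s.
14.4751 m/s × 3.6 = 52.110 km/h.

Maximum speed ≈ 52 km/h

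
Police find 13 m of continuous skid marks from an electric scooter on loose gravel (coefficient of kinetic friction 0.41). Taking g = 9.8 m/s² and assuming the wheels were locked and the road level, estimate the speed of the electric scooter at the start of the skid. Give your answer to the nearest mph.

Initial speed ≈ 23 mph

Deceleration a = μg = 0.41 × 9.8 = 4.018 m/s².
v = √(2a·d) = √(2 × 4.018 × 13) = √104.468 = 10.2210 m/s.
= 10.2210 ÷ 0.44704 = 22.864 mph.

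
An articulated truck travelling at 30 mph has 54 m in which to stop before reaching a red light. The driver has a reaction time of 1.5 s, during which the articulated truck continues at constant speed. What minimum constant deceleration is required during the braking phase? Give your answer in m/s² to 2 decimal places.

30 mph × 0.44704 = 13.4112 m/s.
Distance covered during reaction = 13.4112 × 1.5 = 20.117 m.
Distance available for braking: 54 − 20.117 = 33.883 m.
v² = 2a·d ⇒ a = v²/(2d) = 13.4112² / (2 × 33.883) = 179.860 / 67.766 = 2.6541 m/s².

Required deceleration ≈ 2.65 m/s²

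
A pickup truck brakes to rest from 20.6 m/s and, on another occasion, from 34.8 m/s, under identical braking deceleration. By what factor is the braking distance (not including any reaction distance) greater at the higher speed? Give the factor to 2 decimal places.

Factor ≈ 2.85

Braking distance d = v²/(2a), so with a fixed, d ∝ v².
Factor = (34.8/20.6)² = 1.6893² = 2.8537.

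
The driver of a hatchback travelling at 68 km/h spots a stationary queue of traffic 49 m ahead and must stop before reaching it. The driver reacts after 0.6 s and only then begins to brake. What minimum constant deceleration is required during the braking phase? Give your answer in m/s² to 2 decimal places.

68 km/h ÷ 3.6 = 18.8889 m/s.
Distance covered during reaction = 18.8889 × 0.6 = 11.333 m.
Distance available for braking: 49 − 11.333 = 37.667 m.
v² = 2a·d ⇒ a = v²/(2d) = 18.8889² / (2 × 37.667) = 356.791 / 75.334 = 4.7361 m/s².

Required deceleration ≈ 4.74 m/s²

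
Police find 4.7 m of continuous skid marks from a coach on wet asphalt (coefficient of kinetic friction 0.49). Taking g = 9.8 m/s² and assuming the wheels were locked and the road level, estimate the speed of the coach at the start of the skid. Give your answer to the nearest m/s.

Deceleration a = μg = 0.49 × 9.8 = 4.802 m/s².
v = √(2a·d) = √(2 × 4.802 × 4.7) = √45.139 = 6.7186 m/s.

Initial speed ≈ 7 m/s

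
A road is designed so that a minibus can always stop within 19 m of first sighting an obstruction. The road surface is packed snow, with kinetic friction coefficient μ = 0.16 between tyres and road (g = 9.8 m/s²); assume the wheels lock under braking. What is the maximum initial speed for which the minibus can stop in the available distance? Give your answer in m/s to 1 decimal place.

Maximum speed ≈ 7.7 m/s

a = μg = 0.16 × 9.8 = 1.568 m/s².
v²/(2a) = d ⇒ v = √(2 × 1.568 × 19) = √59.58 = 7.7188 m/s.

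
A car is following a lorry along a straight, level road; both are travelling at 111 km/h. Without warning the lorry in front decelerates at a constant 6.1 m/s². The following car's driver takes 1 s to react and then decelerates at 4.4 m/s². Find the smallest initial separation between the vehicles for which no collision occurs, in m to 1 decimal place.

Minimum gap ≈ 60.9 m

111 km/h ÷ 3.6 = 30.8333 m/s.
Leader travels v²/(2a_L) = 950.692 / 12.200 = 77.926 m before stopping.
Follower covers v·t_r = 30.8333 × 1 = 30.833 m while reacting, then v²/(2a_F) = 950.692 / 8.800 = 108.033 m while braking, for a total of 30.833 + 108.033 = 138.866 m.
Since a_F ≤ a_L and the follower starts braking later, the follower is never slower than the leader, so the closest approach is when both have stopped.
Minimum gap = 138.866 − 77.926 = 60.940 m.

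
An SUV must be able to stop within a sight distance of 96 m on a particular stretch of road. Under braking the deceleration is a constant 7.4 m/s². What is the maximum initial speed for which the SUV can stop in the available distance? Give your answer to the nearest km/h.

Maximum speed ≈ 136 km/h

v²/(2a) = d ⇒ v = √(2 × 7.400 × 96) = √1420.80 = 37.6935 m/s.
37.6935 m/s × 3.6 = 135.697 km/h.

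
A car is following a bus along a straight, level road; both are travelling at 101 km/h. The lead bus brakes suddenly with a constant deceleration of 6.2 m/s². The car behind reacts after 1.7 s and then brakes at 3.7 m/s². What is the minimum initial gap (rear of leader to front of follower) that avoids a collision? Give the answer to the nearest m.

Minimum gap ≈ 91 m

101 km/h ÷ 3.6 = 28.0556 m/s.
Leader travels v²/(2a_L) = 787.117 / 12.400 = 63.477 m before stopping.
Follower covers v·t_r = 28.0556 × 1.7 = 47.695 m while reacting, then v²/(2a_F) = 787.117 / 7.400 = 106.367 m while braking, for a total of 47.695 + 106.367 = 154.062 m.
Since a_F ≤ a_L and the follower starts braking later, the follower is never slower than the leader, so the closest approach is when both have stopped.
Minimum gap = 154.062 − 63.477 = 90.585 m.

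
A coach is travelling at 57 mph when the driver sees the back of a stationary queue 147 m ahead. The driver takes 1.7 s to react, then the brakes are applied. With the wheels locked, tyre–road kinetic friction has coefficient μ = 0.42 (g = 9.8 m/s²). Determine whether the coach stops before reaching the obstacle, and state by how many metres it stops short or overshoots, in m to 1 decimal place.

57 mph × 0.44704 = 25.4813 m/s.
a = μg = 0.42 × 9.8 = 4.116 m/s².
Reaction distance = 25.4813 × 1.7 = 43.318 m.
Braking distance = v²/(2a) = 649.297 / 8.232 = 78.875 m.
Total stopping distance = 43.318 + 78.875 = 122.193 m, vs 147 m available — it stops with 147 − 122.193 = 24.807 m to spare.

Yes — it stops 24.8 m short of the obstacle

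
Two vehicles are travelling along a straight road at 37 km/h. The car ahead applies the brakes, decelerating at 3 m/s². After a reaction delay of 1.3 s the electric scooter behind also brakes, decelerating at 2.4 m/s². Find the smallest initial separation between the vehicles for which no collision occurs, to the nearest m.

Minimum gap ≈ 18 m

37 km/h ÷ 3.6 = 10.2778 m/s.
Leader travels v²/(2a_L) = 105.633 / 6.000 = 17.605 m before stopping.
Follower covers v·t_r = 10.2778 × 1.3 = 13.361 m while reacting, then v²/(2a_F) = 105.633 / 4.800 = 22.007 m while braking, for a total of 13.361 + 22.007 = 35.368 m.
Since a_F ≤ a_L and the follower starts braking later, the follower is never slower than the leader, so the closest approach is when both have stopped.
Minimum gap = 35.368 − 17.605 = 17.763 m.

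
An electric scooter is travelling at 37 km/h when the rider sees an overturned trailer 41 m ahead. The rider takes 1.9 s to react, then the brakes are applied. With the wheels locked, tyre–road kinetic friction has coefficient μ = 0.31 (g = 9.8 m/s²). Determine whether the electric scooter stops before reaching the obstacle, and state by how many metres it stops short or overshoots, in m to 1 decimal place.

37 km/h ÷ 3.6 = 10.2778 m/s.
a = μg = 0.31 × 9.8 = 3.038 m/s².
Reaction distance = 10.2778 × 1.9 = 19.528 m.
Braking distance = v²/(2a) = 105.633 / 6.076 = 17.385 m.
Total stopping distance = 19.528 + 17.385 = 36.913 m, vs 41 m available — it stops with 41 − 36.913 = 4.087 m to spare.

Yes — it stops 4.1 m short of the obstacle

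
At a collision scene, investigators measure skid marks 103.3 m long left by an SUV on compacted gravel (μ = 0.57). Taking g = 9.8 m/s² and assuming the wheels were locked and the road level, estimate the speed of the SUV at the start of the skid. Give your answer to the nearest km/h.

Deceleration a = μg = 0.57 × 9.8 = 5.586 m/s².
v = √(2a·d) = √(2 × 5.586 × 103.3) = √1154.068 = 33.9716 m/s.
= 33.9716 × 3.6 = 122.298 km/h.

Initial speed ≈ 122 km/h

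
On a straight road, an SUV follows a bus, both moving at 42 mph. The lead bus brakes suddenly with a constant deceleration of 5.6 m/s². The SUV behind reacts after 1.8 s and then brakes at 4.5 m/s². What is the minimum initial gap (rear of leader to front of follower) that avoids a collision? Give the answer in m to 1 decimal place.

Minimum gap ≈ 41.5 m

42 mph × 0.44704 = 18.7757 m/s.
Leader travels v²/(2a_L) = 352.527 / 11.200 = 31.476 m before stopping.
Follower covers v·t_r = 18.7757 × 1.8 = 33.796 m while reacting, then v²/(2a_F) = 352.527 / 9.000 = 39.170 m while braking, for a total of 33.796 + 39.170 = 72.966 m.
Since a_F ≤ a_L and the follower starts braking later, the follower is never slower than the leader, so the closest approach is when both have stopped.
Minimum gap = 72.966 − 31.476 = 41.490 m.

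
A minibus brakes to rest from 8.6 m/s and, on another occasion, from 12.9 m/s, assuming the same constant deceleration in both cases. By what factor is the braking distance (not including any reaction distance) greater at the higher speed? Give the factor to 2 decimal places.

Braking distance d = v²/(2a), so with a fixed, d ∝ v².
Factor = (12.9/8.6)² = 1.5000² = 2.2500.

Factor ≈ 2.25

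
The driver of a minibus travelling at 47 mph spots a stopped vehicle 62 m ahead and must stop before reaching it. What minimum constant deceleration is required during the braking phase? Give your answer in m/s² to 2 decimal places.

47 mph × 0.44704 = 21.0109 m/s.
v² = 2a·d ⇒ a = v²/(2d) = 21.0109² / (2 × 62.000) = 441.458 / 124.000 = 3.5601 m/s².

Required deceleration ≈ 3.56 m/s²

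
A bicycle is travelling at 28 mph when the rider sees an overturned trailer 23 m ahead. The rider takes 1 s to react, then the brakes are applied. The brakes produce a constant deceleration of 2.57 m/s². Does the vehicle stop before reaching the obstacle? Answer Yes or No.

28 mph × 0.44704 = 12.5171 m/s.
Reaction distance = 12.5171 × 1 = 12.517 m.
Braking distance = v²/(2a) = 156.678 / 5.140 = 30.482 m.
Total stopping distance = 12.517 + 30.482 = 42.999 m, vs 23 m available — it cannot stop in time and overshoots by 42.999 − 23 = 19.999 m.

No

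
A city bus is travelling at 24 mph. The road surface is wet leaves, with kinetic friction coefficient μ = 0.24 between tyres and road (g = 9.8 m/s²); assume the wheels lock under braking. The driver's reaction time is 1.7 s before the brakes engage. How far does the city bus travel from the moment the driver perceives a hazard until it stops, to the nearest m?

Total stopping distance ≈ 43 m

24 mph × 0.44704 = 10.7290 m/s.
a = μg = 0.24 × 9.8 = 2.352 m/s².
Reaction distance = v·t_r = 10.7290 × 1.7 = 18.239 m.
Braking distance = v²/(2a) = 10.7290² / (2 × 2.352) = 115.111 / 4.704 = 24.471 m.
Total = 18.239 + 24.471 = 42.710 m.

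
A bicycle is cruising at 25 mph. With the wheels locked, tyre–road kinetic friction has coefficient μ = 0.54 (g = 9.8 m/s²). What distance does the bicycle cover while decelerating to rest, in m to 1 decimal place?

Braking distance ≈ 11.8 m

25 mph × 0.44704 = 11.1760 m/s.
a = μg = 0.54 × 9.8 = 5.292 m/s².
Braking distance = v²/(2a) = 11.1760² / (2 × 5.292) = 124.903 / 10.584 = 11.801 m.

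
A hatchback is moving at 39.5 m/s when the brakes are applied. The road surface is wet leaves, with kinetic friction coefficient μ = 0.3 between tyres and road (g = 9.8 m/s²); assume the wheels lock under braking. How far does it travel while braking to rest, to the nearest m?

Braking distance ≈ 265 m

a = μg = 0.3 × 9.8 = 2.940 m/s².
Braking distance = v²/(2a) = 39.5000² / (2 × 2.940) = 1560.250 / 5.880 = 265.349 m.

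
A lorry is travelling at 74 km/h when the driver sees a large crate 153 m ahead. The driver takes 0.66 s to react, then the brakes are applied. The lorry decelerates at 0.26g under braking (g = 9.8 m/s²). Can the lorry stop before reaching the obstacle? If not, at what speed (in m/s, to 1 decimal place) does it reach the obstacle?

74 km/h ÷ 3.6 = 20.5556 m/s.
a = 0.26 × 9.8 = 2.548 m/s².
Reaction distance = 20.5556 × 0.66 = 13.567 m.
Braking distance = v²/(2a) = 422.533 / 5.096 = 82.915 m.
Total stopping distance = 13.567 + 82.915 = 96.482 m, vs 153 m available — it stops with 153 − 96.482 = 56.518 m to spare.

Yes — it stops about 56.5 m short of the obstacle, so it never reaches it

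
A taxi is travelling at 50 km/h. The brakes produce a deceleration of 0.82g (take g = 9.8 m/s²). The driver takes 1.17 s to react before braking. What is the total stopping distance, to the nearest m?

Total stopping distance ≈ 28 m

50 km/h ÷ 3.6 = 13.8889 m/s.
a = 0.82 × 9.8 = 8.036 m/s².
Reaction distance = v·t_r = 13.8889 × 1.17 = 16.250 m.
Braking distance = v²/(2a) = 13.8889² / (2 × 8.036) = 192.902 / 16.072 = 12.002 m.
Total = 16.250 + 12.002 = 28.252 m.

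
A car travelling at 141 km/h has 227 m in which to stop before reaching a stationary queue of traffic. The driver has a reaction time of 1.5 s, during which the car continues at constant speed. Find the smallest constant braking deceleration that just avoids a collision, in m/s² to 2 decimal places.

Required deceleration ≈ 4.56 m/s²

141 km/h ÷ 3.6 = 39.1667 m/s.
Distance covered during reaction = 39.1667 × 1.5 = 58.750 m.
Distance available for braking: 227 − 58.750 = 168.250 m.
v² = 2a·d ⇒ a = v²/(2d) = 39.1667² / (2 × 168.250) = 1534.030 / 336.500 = 4.5588 m/s².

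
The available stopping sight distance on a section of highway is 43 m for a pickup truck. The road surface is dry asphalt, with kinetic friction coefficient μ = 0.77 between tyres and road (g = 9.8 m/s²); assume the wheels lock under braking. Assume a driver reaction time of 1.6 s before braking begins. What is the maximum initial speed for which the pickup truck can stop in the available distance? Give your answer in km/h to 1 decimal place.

Maximum speed ≈ 58.0 km/h

a = μg = 0.77 × 9.8 = 7.546 m/s².
Stopping distance: v·t_r + v²/(2a) = 43 with t_r = 1.6 s and a = 7.546 m/s².
So v² + 24.147 v − 648.96 = 0.
Positive root: v = −a·t_r + √((a·t_r)² + 2a·d) = −12.074 + √(145.781 + 648.96) = 16.1172 m/s.
16.1172 m/s × 3.6 = 58.022 km/h.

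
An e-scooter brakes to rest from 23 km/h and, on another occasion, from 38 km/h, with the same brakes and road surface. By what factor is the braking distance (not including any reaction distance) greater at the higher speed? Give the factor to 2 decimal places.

Braking distance d = v²/(2a), so with a fixed, d ∝ v².
Factor = (38/23)² = 1.6522² = 2.7298.

Factor ≈ 2.73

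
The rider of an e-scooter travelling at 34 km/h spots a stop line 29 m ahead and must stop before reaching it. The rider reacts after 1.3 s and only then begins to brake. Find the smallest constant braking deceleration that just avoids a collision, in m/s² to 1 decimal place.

34 km/h ÷ 3.6 = 9.4444 m/s.
Distance covered during reaction = 9.4444 × 1.3 = 12.278 m.
Distance available for braking: 29 − 12.278 = 16.722 m.
v² = 2a·d ⇒ a = v²/(2d) = 9.4444² / (2 × 16.722) = 89.197 / 33.444 = 2.6671 m/s².

Required deceleration ≈ 2.7 m/s²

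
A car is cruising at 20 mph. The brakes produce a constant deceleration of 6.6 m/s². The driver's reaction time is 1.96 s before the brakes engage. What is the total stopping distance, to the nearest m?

Total stopping distance ≈ 24 m

20 mph × 0.44704 = 8.9408 m/s.
Reaction distance = v·t_r = 8.9408 × 1.96 = 17.524 m.
Braking distance = v²/(2a) = 8.9408² / (2 × 6.600) = 79.938 / 13.200 = 6.056 m.
Total = 17.524 + 6.056 = 23.580 m.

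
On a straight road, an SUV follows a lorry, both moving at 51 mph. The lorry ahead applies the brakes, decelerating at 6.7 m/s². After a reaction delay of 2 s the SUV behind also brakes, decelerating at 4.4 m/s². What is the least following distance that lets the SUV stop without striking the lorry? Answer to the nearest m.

Minimum gap ≈ 66 m

51 mph × 0.44704 = 22.7990 m/s.
Leader travels v²/(2a_L) = 519.794 / 13.400 = 38.791 m before stopping.
Follower covers v·t_r = 22.7990 × 2 = 45.598 m while reacting, then v²/(2a_F) = 519.794 / 8.800 = 59.067 m while braking, for a total of 45.598 + 59.067 = 104.665 m.
Since a_F ≤ a_L and the follower starts braking later, the follower is never slower than the leader, so the closest approach is when both have stopped.
Minimum gap = 104.665 − 38.791 = 65.874 m.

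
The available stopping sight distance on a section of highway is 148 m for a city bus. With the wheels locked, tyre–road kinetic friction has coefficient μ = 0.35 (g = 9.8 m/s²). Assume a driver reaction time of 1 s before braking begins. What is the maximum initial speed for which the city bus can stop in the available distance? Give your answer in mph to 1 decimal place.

a = μg = 0.35 × 9.8 = 3.430 m/s².
Stopping distance: v·t_r + v²/(2a) = 148 with t_r = 1 s and a = 3.430 m/s².
So v² + 6.860 v − 1015.28 = 0.
Positive root: v = −a·t_r + √((a·t_r)² + 2a·d) = −3.430 + √(11.765 + 1015.28) = 28.6175 m/s.
28.6175 m/s ÷ 0.44704 = 64.016 mph.

Maximum speed ≈ 64.0 mph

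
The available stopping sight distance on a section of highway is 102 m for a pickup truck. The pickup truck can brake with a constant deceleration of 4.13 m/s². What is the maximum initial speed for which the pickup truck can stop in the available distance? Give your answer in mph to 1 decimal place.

Maximum speed ≈ 64.9 mph

v²/(2a) = d ⇒ v = √(2 × 4.130 × 102) = √842.52 = 29.0262 m/s.
29.0262 m/s ÷ 0.44704 = 64.930 mph.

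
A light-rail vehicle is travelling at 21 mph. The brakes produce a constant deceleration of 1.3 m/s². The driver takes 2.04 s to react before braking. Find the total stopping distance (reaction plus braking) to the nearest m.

21 mph × 0.44704 = 9.3878 m/s.
Reaction distance = v·t_r = 9.3878 × 2.04 = 19.151 m.
Braking distance = v²/(2a) = 9.3878² / (2 × 1.300) = 88.131 / 2.600 = 33.897 m.
Total = 19.151 + 33.897 = 53.048 m.

Total stopping distance ≈ 53 m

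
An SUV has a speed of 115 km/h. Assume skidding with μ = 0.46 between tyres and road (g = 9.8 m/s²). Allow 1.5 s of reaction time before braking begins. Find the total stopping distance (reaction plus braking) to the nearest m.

Total stopping distance ≈ 161 m

115 km/h ÷ 3.6 = 31.9444 m/s.
a = μg = 0.46 × 9.8 = 4.508 m/s².
Reaction distance = v·t_r = 31.9444 × 1.5 = 47.917 m.
Braking distance = v²/(2a) = 31.9444² / (2 × 4.508) = 1020.445 / 9.016 = 113.182 m.
Total = 47.917 + 113.182 = 161.099 m.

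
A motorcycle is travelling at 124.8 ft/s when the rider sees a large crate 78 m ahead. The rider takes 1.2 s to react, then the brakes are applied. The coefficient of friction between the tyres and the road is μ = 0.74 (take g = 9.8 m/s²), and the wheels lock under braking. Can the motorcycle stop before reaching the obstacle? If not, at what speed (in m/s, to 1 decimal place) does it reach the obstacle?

124.8 ft/s × 0.3048 = 38.0390 m/s.
a = μg = 0.74 × 9.8 = 7.252 m/s².
Reaction distance = 38.0390 × 1.2 = 45.647 m.
Braking distance needed to stop: v²/(2a) = 1446.966 / 14.504 = 99.763 m, so total needed = 45.647 + 99.763 = 145.410 m > 78 m — it cannot stop.
Distance remaining when braking begins: 78 − 45.647 = 32.353 m.
v² = v₀² − 2a·d = 1446.966 − 2 × 7.252 × 32.353 = 977.718 m²/s².
v = √977.718 = 31.268 m/s.

No — it strikes the obstacle at 31.3 m/s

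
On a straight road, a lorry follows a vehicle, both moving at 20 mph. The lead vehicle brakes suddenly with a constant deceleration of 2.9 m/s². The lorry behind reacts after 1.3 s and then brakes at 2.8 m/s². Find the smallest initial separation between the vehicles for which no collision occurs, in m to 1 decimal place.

Minimum gap ≈ 12.1 m

20 mph × 0.44704 = 8.9408 m/s.
Leader travels v²/(2a_L) = 79.938 / 5.800 = 13.782 m before stopping.
Follower covers v·t_r = 8.9408 × 1.3 = 11.623 m while reacting, then v²/(2a_F) = 79.938 / 5.600 = 14.275 m while braking, for a total of 11.623 + 14.275 = 25.898 m.
Since a_F ≤ a_L and the follower starts braking later, the follower is never slower than the leader, so the closest approach is when both have stopped.
Minimum gap = 25.898 − 13.782 = 12.116 m.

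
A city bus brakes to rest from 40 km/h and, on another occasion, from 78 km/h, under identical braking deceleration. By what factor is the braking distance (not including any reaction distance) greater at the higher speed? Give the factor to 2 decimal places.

Factor ≈ 3.80

Braking distance d = v²/(2a), so with a fixed, d ∝ v².
Factor = (78/40)² = 1.9500² = 3.8025.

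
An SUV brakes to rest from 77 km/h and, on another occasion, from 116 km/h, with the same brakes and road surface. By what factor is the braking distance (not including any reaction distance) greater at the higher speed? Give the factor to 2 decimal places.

Braking distance d = v²/(2a), so with a fixed, d ∝ v².
Factor = (116/77)² = 1.5065² = 2.2695.

Factor ≈ 2.27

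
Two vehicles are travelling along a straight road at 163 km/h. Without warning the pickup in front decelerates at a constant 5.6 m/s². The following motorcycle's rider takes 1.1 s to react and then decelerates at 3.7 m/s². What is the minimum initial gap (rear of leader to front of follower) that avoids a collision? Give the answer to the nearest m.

Minimum gap ≈ 144 m

163 km/h ÷ 3.6 = 45.2778 m/s.
Leader travels v²/(2a_L) = 2050.079 / 11.200 = 183.043 m before stopping.
Follower covers v·t_r = 45.2778 × 1.1 = 49.806 m while reacting, then v²/(2a_F) = 2050.079 / 7.400 = 277.038 m while braking, for a total of 49.806 + 277.038 = 326.844 m.
Since a_F ≤ a_L and the follower starts braking later, the follower is never slower than the leader, so the closest approach is when both have stopped.
Minimum gap = 326.844 − 183.043 = 143.801 m.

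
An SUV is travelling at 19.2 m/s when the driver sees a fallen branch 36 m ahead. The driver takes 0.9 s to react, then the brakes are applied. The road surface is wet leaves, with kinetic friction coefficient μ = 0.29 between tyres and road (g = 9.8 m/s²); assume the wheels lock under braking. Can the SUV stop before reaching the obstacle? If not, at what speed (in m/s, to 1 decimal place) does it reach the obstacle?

No — it strikes the obstacle at 16.2 m/s

a = μg = 0.29 × 9.8 = 2.842 m/s².
Reaction distance = 19.2000 × 0.9 = 17.280 m.
Braking distance needed to stop: v²/(2a) = 368.640 / 5.684 = 64.856 m, so total needed = 17.280 + 64.856 = 82.136 m > 36 m — it cannot stop.
Distance remaining when braking begins: 36 − 17.280 = 18.720 m.
v² = v₀² − 2a·d = 368.640 − 2 × 2.842 × 18.720 = 262.236 m²/s².
v = √262.236 = 16.194 m/s.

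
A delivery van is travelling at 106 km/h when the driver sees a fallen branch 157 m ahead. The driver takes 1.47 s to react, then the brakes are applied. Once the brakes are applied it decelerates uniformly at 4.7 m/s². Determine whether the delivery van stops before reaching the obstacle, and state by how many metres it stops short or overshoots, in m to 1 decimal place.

Yes — it stops 21.5 m short of the obstacle

106 km/h ÷ 3.6 = 29.4444 m/s.
Reaction distance = 29.4444 × 1.47 = 43.283 m.
Braking distance = v²/(2a) = 866.973 / 9.400 = 92.231 m.
Total stopping distance = 43.283 + 92.231 = 135.514 m, vs 157 m available — it stops with 157 − 135.514 = 21.486 m to spare.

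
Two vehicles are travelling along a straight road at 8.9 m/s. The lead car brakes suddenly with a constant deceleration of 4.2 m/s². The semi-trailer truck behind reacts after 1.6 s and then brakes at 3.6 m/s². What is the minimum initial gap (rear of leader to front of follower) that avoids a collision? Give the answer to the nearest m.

Minimum gap ≈ 16 m

Leader travels v²/(2a_L) = 79.210 / 8.400 = 9.430 m before stopping.
Follower covers v·t_r = 8.9000 × 1.6 = 14.240 m while reacting, then v²/(2a_F) = 79.210 / 7.200 = 11.001 m while braking, for a total of 14.240 + 11.001 = 25.241 m.
Since a_F ≤ a_L and the follower starts braking later, the follower is never slower than the leader, so the closest approach is when both have stopped.
Minimum gap = 25.241 − 9.430 = 15.811 m.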